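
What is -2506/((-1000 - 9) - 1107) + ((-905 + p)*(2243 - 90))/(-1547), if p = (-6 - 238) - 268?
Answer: 248437373/125902 ≈ 1973.3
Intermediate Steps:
p = -512 (p = -244 - 268 = -512)
-2506/((-1000 - 9) - 1107) + ((-905 + p)*(2243 - 90))/(-1547) = -2506/((-1000 - 9) - 1107) + ((-905 - 512)*(2243 - 90))/(-1547) = -2506/(-1009 - 1107) - 1417*2153*(-1/1547) = -2506/(-2116) - 3050801*(-1/1547) = -2506*(-1/2116) + 234677/119 = 1253/1058 + 234677/119 = 248437373/125902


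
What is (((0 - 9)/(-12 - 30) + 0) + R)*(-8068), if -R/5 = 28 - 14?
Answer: 3941218/7 ≈ 5.6303e+5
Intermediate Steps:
R = -70 (R = -5*(28 - 14) = -5*14 = -70)
(((0 - 9)/(-12 - 30) + 0) + R)*(-8068) = (((0 - 9)/(-12 - 30) + 0) - 70)*(-8068) = ((-9/(-42) + 0) - 70)*(-8068) = ((-9*(-1/42) + 0) - 70)*(-8068) = ((3/14 + 0) - 70)*(-8068) = (3/14 - 70)*(-8068) = -977/14*(-8068) = 3941218/7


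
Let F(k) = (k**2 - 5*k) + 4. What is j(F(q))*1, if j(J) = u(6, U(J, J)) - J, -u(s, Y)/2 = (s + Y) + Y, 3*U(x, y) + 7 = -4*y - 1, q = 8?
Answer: 120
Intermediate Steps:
U(x, y) = -8/3 - 4*y/3 (U(x, y) = -7/3 + (-4*y - 1)/3 = -7/3 + (-1 - 4*y)/3 = -7/3 + (-1/3 - 4*y/3) = -8/3 - 4*y/3)
F(k) = 4 + k**2 - 5*k
u(s, Y) = -4*Y - 2*s (u(s, Y) = -2*((s + Y) + Y) = -2*((Y + s) + Y) = -2*(s + 2*Y) = -4*Y - 2*s)
j(J) = -4/3 + 13*J/3 (j(J) = (-4*(-8/3 - 4*J/3) - 2*6) - J = ((32/3 + 16*J/3) - 12) - J = (-4/3 + 16*J/3) - J = -4/3 + 13*J/3)
j(F(q))*1 = (-4/3 + 13*(4 + 8**2 - 5*8)/3)*1 = (-4/3 + 13*(4 + 64 - 40)/3)*1 = (-4/3 + (13/3)*28)*1 = (-4/3 + 364/3)*1 = 120*1 = 120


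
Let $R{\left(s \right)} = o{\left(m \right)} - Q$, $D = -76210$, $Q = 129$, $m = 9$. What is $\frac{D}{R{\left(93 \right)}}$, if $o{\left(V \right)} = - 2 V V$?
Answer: $\frac{76210}{291} \approx 261.89$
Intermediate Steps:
$o{\left(V \right)} = - 2 V^{2}$
$R{\left(s \right)} = -291$ ($R{\left(s \right)} = - 2 \cdot 9^{2} - 129 = \left(-2\right) 81 - 129 = -162 - 129 = -291$)
$\frac{D}{R{\left(93 \right)}} = - \frac{76210}{-291} = \left(-76210\right) \left(- \frac{1}{291}\right) = \frac{76210}{291}$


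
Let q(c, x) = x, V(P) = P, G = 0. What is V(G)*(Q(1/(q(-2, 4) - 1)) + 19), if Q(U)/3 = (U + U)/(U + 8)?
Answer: 0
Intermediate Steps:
Q(U) = 6*U/(8 + U) (Q(U) = 3*((U + U)/(U + 8)) = 3*((2*U)/(8 + U)) = 3*(2*U/(8 + U)) = 6*U/(8 + U))
V(G)*(Q(1/(q(-2, 4) - 1)) + 19) = 0*(6/((4 - 1)*(8 + 1/(4 - 1))) + 19) = 0*(6/(3*(8 + 1/3)) + 19) = 0*(6*(⅓)/(8 + ⅓) + 19) = 0*(6*(⅓)/(25/3) + 19) = 0*(6*(⅓)*(3/25) + 19) = 0*(6/25 + 19) = 0*(481/25) = 0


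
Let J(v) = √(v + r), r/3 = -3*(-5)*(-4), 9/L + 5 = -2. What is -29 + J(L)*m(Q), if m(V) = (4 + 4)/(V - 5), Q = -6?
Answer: -29 - 24*I*√987/77 ≈ -29.0 - 9.7922*I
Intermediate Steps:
L = -9/7 (L = 9/(-5 - 2) = 9/(-7) = 9*(-⅐) = -9/7 ≈ -1.2857)
m(V) = 8/(-5 + V)
r = -180 (r = 3*(-3*(-5)*(-4)) = 3*(15*(-4)) = 3*(-60) = -180)
J(v) = √(-180 + v) (J(v) = √(v - 180) = √(-180 + v))
-29 + J(L)*m(Q) = -29 + √(-180 - 9/7)*(8/(-5 - 6)) = -29 + √(-1269/7)*(8/(-11)) = -29 + (3*I*√987/7)*(8*(-1/11)) = -29 + (3*I*√987/7)*(-8/11) = -29 - 24*I*√987/77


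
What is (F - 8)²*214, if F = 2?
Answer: 7704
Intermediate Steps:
(F - 8)²*214 = (2 - 8)²*214 = (-6)²*214 = 36*214 = 7704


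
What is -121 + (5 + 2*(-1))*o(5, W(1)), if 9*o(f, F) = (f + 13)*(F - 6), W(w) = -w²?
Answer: -163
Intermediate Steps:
o(f, F) = (-6 + F)*(13 + f)/9 (o(f, F) = ((f + 13)*(F - 6))/9 = ((13 + f)*(-6 + F))/9 = ((-6 + F)*(13 + f))/9 = (-6 + F)*(13 + f)/9)
-121 + (5 + 2*(-1))*o(5, W(1)) = -121 + (5 + 2*(-1))*(-26/3 - ⅔*5 + 13*(-1*1²)/9 + (⅑)*(-1*1²)*5) = -121 + (5 - 2)*(-26/3 - 10/3 + 13*(-1*1)/9 + (⅑)*(-1*1)*5) = -121 + 3*(-26/3 - 10/3 + (13/9)*(-1) + (⅑)*(-1)*5) = -121 + 3*(-26/3 - 10/3 - 13/9 - 5/9) = -121 + 3*(-14) = -121 - 42 = -163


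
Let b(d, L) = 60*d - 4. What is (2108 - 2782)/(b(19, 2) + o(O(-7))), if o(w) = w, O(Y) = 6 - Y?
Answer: -674/1149 ≈ -0.58660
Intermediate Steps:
b(d, L) = -4 + 60*d
(2108 - 2782)/(b(19, 2) + o(O(-7))) = (2108 - 2782)/((-4 + 60*19) + (6 - 1*(-7))) = -674/((-4 + 1140) + (6 + 7)) = -674/(1136 + 13) = -674/1149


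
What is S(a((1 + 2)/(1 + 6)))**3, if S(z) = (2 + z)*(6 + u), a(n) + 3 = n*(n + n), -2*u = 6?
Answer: -804357/117649 ≈ -6.8369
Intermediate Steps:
u = -3 (u = -1/2*6 = -3)
a(n) = -3 + 2*n**2 (a(n) = -3 + n*(n + n) = -3 + n*(2*n) = -3 + 2*n**2)
S(z) = 6 + 3*z (S(z) = (2 + z)*(6 - 3) = (2 + z)*3 = 6 + 3*z)
S(a((1 + 2)/(1 + 6)))**3 = (6 + 3*(-3 + 2*((1 + 2)/(1 + 6))**2))**3 = (6 + 3*(-3 + 2*(3/7)**2))**3 = (6 + 3*(-3 + 2*(9/49)))**3 = (6 + 3*(-3 + 18/49))**3 = (6 + 3*(-129/49))**3 = (6 - 387/49)**3 = (-93/49)**3 = -804357/117649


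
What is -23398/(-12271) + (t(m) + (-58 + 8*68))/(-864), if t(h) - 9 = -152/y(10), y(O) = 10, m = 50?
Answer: 71641231/53010720 ≈ 1.3514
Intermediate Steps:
t(h) = -31/5 (t(h) = 9 - 152/10 = 9 - 152*⅒ = 9 - 76/5 = -31/5)
-23398/(-12271) + (t(m) + (-58 + 8*68))/(-864) = -23398/(-12271) + (-31/5 + (-58 + 8*68))/(-864) = -23398*(-1/12271) + (-31/5 + (-58 + 544))*(-1/864) = 23398/12271 + (-31/5 + 486)*(-1/864) = 23398/12271 + (2399/5)*(-1/864) = 23398/12271 - 2399/4320 = 71641231/53010720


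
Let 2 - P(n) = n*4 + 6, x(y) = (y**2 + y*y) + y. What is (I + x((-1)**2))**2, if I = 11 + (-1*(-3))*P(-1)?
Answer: 196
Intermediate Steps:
x(y) = y + 2*y**2 (x(y) = (y**2 + y**2) + y = 2*y**2 + y = y + 2*y**2)
P(n) = -4 - 4*n (P(n) = 2 - (n*4 + 6) = 2 - (4*n + 6) = 2 - (6 + 4*n) = 2 + (-6 - 4*n) = -4 - 4*n)
I = 11 (I = 11 + (-1*(-3))*(-4 - 4*(-1)) = 11 + 3*(-4 + 4) = 11 + 3*0 = 11 + 0 = 11)
(I + x((-1)**2))**2 = (11 + (-1)**2*(1 + 2*(-1)**2))**2 = (11 + 1*(1 + 2*1))**2 = (11 + 1*(1 + 2))**2 = (11 + 1*3)**2 = (11 + 3)**2 = 14**2 = 196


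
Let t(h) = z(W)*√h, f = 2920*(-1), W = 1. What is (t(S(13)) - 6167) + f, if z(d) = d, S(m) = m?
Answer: -9087 + √13 ≈ -9083.4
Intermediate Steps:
f = -2920
t(h) = √h (t(h) = 1*√h = √h)
(t(S(13)) - 6167) + f = (√13 - 6167) - 2920 = (-6167 + √13) - 2920 = -9087 + √13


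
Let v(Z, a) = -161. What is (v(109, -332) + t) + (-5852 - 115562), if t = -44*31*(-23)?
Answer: -90203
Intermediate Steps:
t = 31372 (t = -1364*(-23) = 31372)
(v(109, -332) + t) + (-5852 - 115562) = (-161 + 31372) + (-5852 - 115562) = 31211 - 121414 = -90203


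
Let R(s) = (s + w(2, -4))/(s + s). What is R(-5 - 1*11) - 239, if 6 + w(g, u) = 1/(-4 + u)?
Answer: -61007/256 ≈ -238.31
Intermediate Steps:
w(g, u) = -6 + 1/(-4 + u)
R(s) = (-49/8 + s)/(2*s) (R(s) = (s + (25 - 6*(-4))/(-4 - 4))/(s + s) = (s + (25 + 24)/(-8))/((2*s)) = (s - ⅛*49)*(1/(2*s)) = (s - 49/8)*(1/(2*s)) = (-49/8 + s)*(1/(2*s)) = (-49/8 + s)/(2*s))
R(-5 - 1*11) - 239 = (-49 + 8*(-5 - 1*11))/(16*(-5 - 1*11)) - 239 = (-49 + 8*(-5 - 11))/(16*(-5 - 11)) - 239 = (1/16)*(-49 + 8*(-16))/(-16) - 239 = (1/16)*(-1/16)*(-49 - 128) - 239 = (1/16)*(-1/16)*(-177) - 239 = 177/256 - 239 = -61007/256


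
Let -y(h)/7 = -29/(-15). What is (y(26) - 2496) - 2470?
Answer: -74693/15 ≈ -4979.5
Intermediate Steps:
y(h) = -203/15 (y(h) = -(-203)/(-15) = -(-203)*(-1)/15 = -7*29/15 = -203/15)
(y(26) - 2496) - 2470 = (-203/15 - 2496) - 2470 = -37643/15 - 2470 = -74693/15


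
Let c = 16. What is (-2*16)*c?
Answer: -512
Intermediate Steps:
(-2*16)*c = -2*16*16 = -32*16 = -512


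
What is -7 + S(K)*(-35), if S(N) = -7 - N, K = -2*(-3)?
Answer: 448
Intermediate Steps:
K = 6
-7 + S(K)*(-35) = -7 + (-7 - 1*6)*(-35) = -7 + (-7 - 6)*(-35) = -7 - 13*(-35) = -7 + 455 = 448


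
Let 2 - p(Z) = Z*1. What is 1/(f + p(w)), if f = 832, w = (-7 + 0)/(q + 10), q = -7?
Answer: 3/2509 ≈ 0.0011957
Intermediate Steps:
w = -7/3 (w = (-7 + 0)/(-7 + 10) = -7/3 ≈ -2.3333)
p(Z) = 2 - Z
1/(f + p(w)) = 1/(832 + (2 - 1*(-7/3))) = 1/(832 + (2 + 7/3)) = 1/(832 + 13/3) = 1/(2509/3) = 3/2509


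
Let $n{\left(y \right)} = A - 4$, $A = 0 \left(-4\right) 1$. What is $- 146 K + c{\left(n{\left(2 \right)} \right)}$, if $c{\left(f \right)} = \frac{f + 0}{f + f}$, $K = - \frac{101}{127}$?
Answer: $\frac{29619}{254} \approx 116.61$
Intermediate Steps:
$K = - \frac{101}{127}$ ($K = \left(-101\right) \frac{1}{127} = - \frac{101}{127} \approx -0.79528$)
$A = 0$ ($A = 0 \cdot 1 = 0$)
$n{\left(y \right)} = -4$ ($n{\left(y \right)} = 0 - 4 = -4$)
$c{\left(f \right)} = \frac{1}{2}$ ($c{\left(f \right)} = \frac{f}{2 f} = f \frac{1}{2 f} = \frac{1}{2}$)
$- 146 K + c{\left(n{\left(2 \right)} \right)} = \left(-146\right) \left(- \frac{101}{127}\right) + \frac{1}{2} = \frac{14746}{127} + \frac{1}{2} = \frac{29619}{254}$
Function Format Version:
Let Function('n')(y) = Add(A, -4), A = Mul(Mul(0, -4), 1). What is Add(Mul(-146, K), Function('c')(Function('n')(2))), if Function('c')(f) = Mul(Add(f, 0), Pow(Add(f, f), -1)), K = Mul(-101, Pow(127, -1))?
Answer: Rational(29619, 254) ≈ 116.61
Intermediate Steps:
K = Rational(-101, 127) (K = Mul(-101, Rational(1, 127)) = Rational(-101, 127) ≈ -0.79528)
A = 0 (A = Mul(0, 1) = 0)
Function('n')(y) = -4 (Function('n')(y) = Add(0, -4) = -4)
Function('c')(f) = Rational(1, 2) (Function('c')(f) = Mul(f, Pow(Mul(2, f), -1)) = Mul(f, Mul(Rational(1, 2), Pow(f, -1))) = Rational(1, 2))
Add(Mul(-146, K), Function('c')(Function('n')(2))) = Add(Mul(-146, Rational(-101, 127)), Rational(1, 2)) = Add(Rational(14746, 127), Rational(1, 2)) = Rational(29619, 254)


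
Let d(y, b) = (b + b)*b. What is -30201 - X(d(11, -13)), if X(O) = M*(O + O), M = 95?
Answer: -94421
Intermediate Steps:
d(y, b) = 2*b**2 (d(y, b) = (2*b)*b = 2*b**2)
X(O) = 190*O (X(O) = 95*(O + O) = 95*(2*O) = 190*O)
-30201 - X(d(11, -13)) = -30201 - 190*2*(-13)**2 = -30201 - 190*2*169 = -30201 - 190*338 = -30201 - 1*64220 = -30201 - 64220 = -94421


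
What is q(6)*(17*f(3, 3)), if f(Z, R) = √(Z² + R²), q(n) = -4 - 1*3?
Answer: -357*√2 ≈ -504.87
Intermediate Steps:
q(n) = -7 (q(n) = -4 - 3 = -7)
f(Z, R) = √(R² + Z²)
q(6)*(17*f(3, 3)) = -119*√(3² + 3²) = -119*√(9 + 9) = -119*√18 = -119*3*√2 = -357*√2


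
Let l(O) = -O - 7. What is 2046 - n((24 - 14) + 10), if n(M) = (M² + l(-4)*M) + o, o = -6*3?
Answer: 1724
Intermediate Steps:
l(O) = -7 - O
o = -18
n(M) = -18 + M² - 3*M (n(M) = (M² + (-7 - 1*(-4))*M) - 18 = (M² + (-7 + 4)*M) - 18 = (M² - 3*M) - 18 = -18 + M² - 3*M)
2046 - n((24 - 14) + 10) = 2046 - (-18 + ((24 - 14) + 10)² - 3*((24 - 14) + 10)) = 2046 - (-18 + (10 + 10)² - 3*(10 + 10)) = 2046 - (-18 + 20² - 3*20) = 2046 - (-18 + 400 - 60) = 2046 - 1*322 = 2046 - 322 = 1724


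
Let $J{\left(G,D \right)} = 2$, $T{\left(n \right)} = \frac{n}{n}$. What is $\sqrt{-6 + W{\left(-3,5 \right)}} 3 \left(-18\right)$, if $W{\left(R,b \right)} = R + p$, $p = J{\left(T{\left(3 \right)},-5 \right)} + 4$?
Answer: $- 54 i \sqrt{3} \approx - 93.531 i$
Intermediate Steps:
$T{\left(n \right)} = 1$
$p = 6$ ($p = 2 + 4 = 6$)
$W{\left(R,b \right)} = 6 + R$ ($W{\left(R,b \right)} = R + 6 = 6 + R$)
$\sqrt{-6 + W{\left(-3,5 \right)}} 3 \left(-18\right) = \sqrt{-6 + \left(6 - 3\right)} 3 \left(-18\right) = \sqrt{-6 + 3} \cdot 3 \left(-18\right) = \sqrt{-3} \cdot 3 \left(-18\right) = i \sqrt{3} \cdot 3 \left(-18\right) = 3 i \sqrt{3} \left(-18\right) = - 54 i \sqrt{3}$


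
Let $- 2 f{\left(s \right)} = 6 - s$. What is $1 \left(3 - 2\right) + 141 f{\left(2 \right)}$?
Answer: $-281$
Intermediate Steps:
$f{\left(s \right)} = -3 + \frac{s}{2}$ ($f{\left(s \right)} = - \frac{6 - s}{2} = -3 + \frac{s}{2}$)
$1 \left(3 - 2\right) + 141 f{\left(2 \right)} = 1 \left(3 - 2\right) + 141 \left(-3 + \frac{1}{2} \cdot 2\right) = 1 \cdot 1 + 141 \left(-3 + 1\right) = 1 + 141 \left(-2\right) = 1 - 282 = -281$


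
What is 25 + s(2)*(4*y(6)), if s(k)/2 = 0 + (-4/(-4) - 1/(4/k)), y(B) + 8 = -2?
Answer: -15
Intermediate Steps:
y(B) = -10 (y(B) = -8 - 2 = -10)
s(k) = 2 - k/2 (s(k) = 2*(0 + (-4/(-4) - 1/(4/k))) = 2*(0 + (-4*(-1/4) - k/4)) = 2*(0 + (1 - k/4)) = 2*(1 - k/4) = 2 - k/2)
25 + s(2)*(4*y(6)) = 25 + (2 - 1/2*2)*(4*(-10)) = 25 + (2 - 1)*(-40) = 25 + 1*(-40) = 25 - 40 = -15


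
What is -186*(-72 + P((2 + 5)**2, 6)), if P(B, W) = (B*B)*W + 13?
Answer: -2668542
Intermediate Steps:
P(B, W) = 13 + W*B**2 (P(B, W) = B**2*W + 13 = W*B**2 + 13 = 13 + W*B**2)
-186*(-72 + P((2 + 5)**2, 6)) = -186*(-72 + (13 + 6*((2 + 5)**2)**2)) = -186*(-72 + (13 + 6*(7**2)**2)) = -186*(-72 + (13 + 6*49**2)) = -186*(-72 + (13 + 6*2401)) = -186*(-72 + (13 + 14406)) = -186*(-72 + 14419) = -186*14347 = -2668542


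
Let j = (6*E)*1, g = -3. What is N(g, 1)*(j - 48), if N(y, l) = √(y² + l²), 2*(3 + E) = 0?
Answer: -66*√10 ≈ -208.71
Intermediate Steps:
E = -3 (E = -3 + (½)*0 = -3 + 0 = -3)
N(y, l) = √(l² + y²)
j = -18 (j = (6*(-3))*1 = -18*1 = -18)
N(g, 1)*(j - 48) = √(1² + (-3)²)*(-18 - 48) = √(1 + 9)*(-66) = √10*(-66) = -66*√10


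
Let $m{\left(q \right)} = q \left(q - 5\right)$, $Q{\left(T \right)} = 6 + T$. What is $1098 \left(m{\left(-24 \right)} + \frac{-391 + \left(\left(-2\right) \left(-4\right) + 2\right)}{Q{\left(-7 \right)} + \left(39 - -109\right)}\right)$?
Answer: $\frac{37306746}{49} \approx 7.6136 \cdot 10^{5}$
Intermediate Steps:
$m{\left(q \right)} = q \left(-5 + q\right)$
$1098 \left(m{\left(-24 \right)} + \frac{-391 + \left(\left(-2\right) \left(-4\right) + 2\right)}{Q{\left(-7 \right)} + \left(39 - -109\right)}\right) = 1098 \left(- 24 \left(-5 - 24\right) + \frac{-391 + \left(\left(-2\right) \left(-4\right) + 2\right)}{\left(6 - 7\right) + \left(39 - -109\right)}\right) = 1098 \left(\left(-24\right) \left(-29\right) + \frac{-391 + \left(8 + 2\right)}{-1 + \left(39 + 109\right)}\right) = 1098 \left(696 + \frac{-391 + 10}{-1 + 148}\right) = 1098 \left(696 - \frac{381}{147}\right) = 1098 \left(696 - \frac{127}{49}\right) = 1098 \cdot \frac{33977}{49} = \frac{37306746}{49}$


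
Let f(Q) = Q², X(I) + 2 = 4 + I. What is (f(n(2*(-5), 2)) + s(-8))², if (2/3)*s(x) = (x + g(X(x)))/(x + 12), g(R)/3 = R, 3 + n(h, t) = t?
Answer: 1225/16 ≈ 76.563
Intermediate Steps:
n(h, t) = -3 + t
X(I) = 2 + I (X(I) = -2 + (4 + I) = 2 + I)
g(R) = 3*R
s(x) = 3*(6 + 4*x)/(2*(12 + x)) (s(x) = 3*((x + 3*(2 + x))/(x + 12))/2 = 3*((x + (6 + 3*x))/(12 + x))/2 = 3*((6 + 4*x)/(12 + x))/2 = 3*(6 + 4*x)/(2*(12 + x)))
(f(n(2*(-5), 2)) + s(-8))² = ((-3 + 2)² + 3*(3 + 2*(-8))/(12 - 8))² = ((-1)² + 3*(3 - 16)/4)² = (1 + 3*(¼)*(-13))² = (1 - 39/4)² = (-35/4)² = 1225/16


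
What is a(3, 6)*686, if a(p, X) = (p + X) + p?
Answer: 8232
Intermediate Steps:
a(p, X) = X + 2*p (a(p, X) = (X + p) + p = X + 2*p)
a(3, 6)*686 = (6 + 2*3)*686 = (6 + 6)*686 = 12*686 = 8232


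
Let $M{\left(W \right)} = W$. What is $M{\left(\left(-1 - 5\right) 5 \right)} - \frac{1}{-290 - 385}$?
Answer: $- \frac{20249}{675} \approx -29.999$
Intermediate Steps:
$M{\left(\left(-1 - 5\right) 5 \right)} - \frac{1}{-290 - 385} = \left(-1 - 5\right) 5 - \frac{1}{-290 - 385} = \left(-6\right) 5 - \frac{1}{-675} = -30 - - \frac{1}{675} = -30 + \frac{1}{675} = - \frac{20249}{675}$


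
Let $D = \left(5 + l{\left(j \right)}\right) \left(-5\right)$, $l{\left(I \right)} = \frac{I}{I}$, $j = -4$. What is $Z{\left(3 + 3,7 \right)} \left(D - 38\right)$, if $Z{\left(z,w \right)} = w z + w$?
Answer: $-3332$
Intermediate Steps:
$l{\left(I \right)} = 1$
$Z{\left(z,w \right)} = w + w z$
$D = -30$ ($D = \left(5 + 1\right) \left(-5\right) = 6 \left(-5\right) = -30$)
$Z{\left(3 + 3,7 \right)} \left(D - 38\right) = 7 \left(1 + \left(3 + 3\right)\right) \left(-30 - 38\right) = 7 \left(1 + 6\right) \left(-68\right) = 7 \cdot 7 \left(-68\right) = 49 \left(-68\right) = -3332$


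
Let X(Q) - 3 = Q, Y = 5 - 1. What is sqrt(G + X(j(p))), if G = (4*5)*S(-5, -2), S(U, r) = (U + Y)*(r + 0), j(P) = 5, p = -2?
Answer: 4*sqrt(3) ≈ 6.9282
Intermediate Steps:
Y = 4
S(U, r) = r*(4 + U) (S(U, r) = (U + 4)*(r + 0) = (4 + U)*r = r*(4 + U))
X(Q) = 3 + Q
G = 40 (G = (4*5)*(-2*(4 - 5)) = 20*(-2*(-1)) = 20*2 = 40)
sqrt(G + X(j(p))) = sqrt(40 + (3 + 5)) = sqrt(40 + 8) = sqrt(48) = 4*sqrt(3)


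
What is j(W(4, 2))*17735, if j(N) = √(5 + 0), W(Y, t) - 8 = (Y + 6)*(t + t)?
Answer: 17735*√5 ≈ 39657.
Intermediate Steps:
W(Y, t) = 8 + 2*t*(6 + Y) (W(Y, t) = 8 + (Y + 6)*(t + t) = 8 + (6 + Y)*(2*t) = 8 + 2*t*(6 + Y))
j(N) = √5
j(W(4, 2))*17735 = √5*17735 = 17735*√5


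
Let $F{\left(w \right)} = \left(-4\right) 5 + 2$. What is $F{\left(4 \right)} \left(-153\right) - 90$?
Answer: $2664$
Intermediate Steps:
$F{\left(w \right)} = -18$ ($F{\left(w \right)} = -20 + 2 = -18$)
$F{\left(4 \right)} \left(-153\right) - 90 = \left(-18\right) \left(-153\right) - 90 = 2754 - 90 = 2664$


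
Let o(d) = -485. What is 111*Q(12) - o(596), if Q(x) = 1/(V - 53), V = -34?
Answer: 14028/29 ≈ 483.72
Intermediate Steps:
Q(x) = -1/87 (Q(x) = 1/(-34 - 53) = 1/(-87) = -1/87)
111*Q(12) - o(596) = 111*(-1/87) - 1*(-485) = -37/29 + 485 = 14028/29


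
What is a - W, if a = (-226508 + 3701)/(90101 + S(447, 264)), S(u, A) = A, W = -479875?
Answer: 43363681568/90365 ≈ 4.7987e+5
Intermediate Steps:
a = -222807/90365 (a = (-226508 + 3701)/(90101 + 264) = -222807/90365 ≈ -2.4656)
a - W = -222807/90365 - 1*(-479875) = -222807/90365 + 479875 = 43363681568/90365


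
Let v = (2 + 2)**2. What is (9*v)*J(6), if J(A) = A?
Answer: 864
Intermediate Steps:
v = 16 (v = 4**2 = 16)
(9*v)*J(6) = (9*16)*6 = 144*6 = 864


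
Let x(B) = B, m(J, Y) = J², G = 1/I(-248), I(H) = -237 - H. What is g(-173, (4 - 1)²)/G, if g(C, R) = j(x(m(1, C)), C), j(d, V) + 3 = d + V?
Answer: -1925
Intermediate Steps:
G = 1/11 (G = 1/(-237 - 1*(-248)) = 1/(-237 + 248) = 1/11 ≈ 0.090909)
j(d, V) = -3 + V + d (j(d, V) = -3 + (d + V) = -3 + (V + d) = -3 + V + d)
g(C, R) = -2 + C (g(C, R) = -3 + C + 1² = -3 + C + 1 = -2 + C)
g(-173, (4 - 1)²)/G = (-2 - 173)/(1/11) = -175*11 = -1925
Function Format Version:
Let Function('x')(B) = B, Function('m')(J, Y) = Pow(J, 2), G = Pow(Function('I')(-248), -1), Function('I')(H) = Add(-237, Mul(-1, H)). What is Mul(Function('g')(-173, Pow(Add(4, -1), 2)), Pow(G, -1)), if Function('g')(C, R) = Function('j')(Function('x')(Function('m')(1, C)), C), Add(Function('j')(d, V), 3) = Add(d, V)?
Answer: -1925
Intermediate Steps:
G = Rational(1, 11) (G = Pow(Add(-237, Mul(-1, -248)), -1) = Pow(Add(-237, 248), -1) = Pow(11, -1) = Rational(1, 11) ≈ 0.090909)
Function('j')(d, V) = Add(-3, V, d) (Function('j')(d, V) = Add(-3, Add(d, V)) = Add(-3, Add(V, d)) = Add(-3, V, d))
Function('g')(C, R) = Add(-2, C) (Function('g')(C, R) = Add(-3, C, Pow(1, 2)) = Add(-3, C, 1) = Add(-2, C))
Mul(Function('g')(-173, Pow(Add(4, -1), 2)), Pow(G, -1)) = Mul(Add(-2, -173), Pow(Rational(1, 11), -1)) = Mul(-175, 11) = -1925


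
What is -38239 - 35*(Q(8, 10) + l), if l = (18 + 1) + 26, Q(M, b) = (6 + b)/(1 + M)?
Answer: -358886/9 ≈ -39876.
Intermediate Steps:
Q(M, b) = (6 + b)/(1 + M)
l = 45 (l = 19 + 26 = 45)
-38239 - 35*(Q(8, 10) + l) = -38239 - 35*((6 + 10)/(1 + 8) + 45) = -38239 - 35*(16/9 + 45) = -38239 - 35*421/9 = -38239 - 1*14735/9 = -38239 - 14735/9 = -358886/9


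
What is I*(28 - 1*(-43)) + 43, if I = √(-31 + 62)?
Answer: 43 + 71*√31 ≈ 438.31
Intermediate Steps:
I = √31 ≈ 5.5678
I*(28 - 1*(-43)) + 43 = √31*(28 - 1*(-43)) + 43 = √31*(28 + 43) + 43 = √31*71 + 43 = 71*√31 + 43 = 43 + 71*√31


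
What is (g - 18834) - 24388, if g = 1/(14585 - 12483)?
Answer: -90852643/2102 ≈ -43222.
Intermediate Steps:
g = 1/2102 ≈ 0.00047574
(g - 18834) - 24388 = (1/2102 - 18834) - 24388 = -39589067/2102 - 24388 = -90852643/2102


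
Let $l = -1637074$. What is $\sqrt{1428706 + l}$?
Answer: $12 i \sqrt{1447} \approx 456.47 i$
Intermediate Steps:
$\sqrt{1428706 + l} = \sqrt{1428706 - 1637074} = \sqrt{-208368} = 12 i \sqrt{1447}$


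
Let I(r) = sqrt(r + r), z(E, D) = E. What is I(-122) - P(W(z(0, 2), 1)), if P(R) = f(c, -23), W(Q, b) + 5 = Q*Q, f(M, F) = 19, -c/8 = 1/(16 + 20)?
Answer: -19 + 2*I*sqrt(61) ≈ -19.0 + 15.62*I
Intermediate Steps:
c = -2/9 (c = -8/(16 + 20) = -8/36 = -8*1/36 = -2/9 ≈ -0.22222)
W(Q, b) = -5 + Q**2 (W(Q, b) = -5 + Q*Q = -5 + Q**2)
I(r) = sqrt(2)*sqrt(r) (I(r) = sqrt(2*r) = sqrt(2)*sqrt(r))
P(R) = 19
I(-122) - P(W(z(0, 2), 1)) = sqrt(2)*sqrt(-122) - 1*19 = sqrt(2)*(I*sqrt(122)) - 19 = 2*I*sqrt(61) - 19 = -19 + 2*I*sqrt(61)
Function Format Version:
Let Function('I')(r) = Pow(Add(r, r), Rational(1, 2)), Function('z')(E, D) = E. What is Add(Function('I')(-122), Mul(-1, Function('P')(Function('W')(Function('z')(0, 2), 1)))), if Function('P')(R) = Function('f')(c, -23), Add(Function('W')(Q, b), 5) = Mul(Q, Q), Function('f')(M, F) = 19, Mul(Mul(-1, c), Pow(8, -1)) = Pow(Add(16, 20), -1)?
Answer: Add(-19, Mul(2, I, Pow(61, Rational(1, 2)))) ≈ Add(-19.000, Mul(15.620, I))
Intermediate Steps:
c = Rational(-2, 9) (c = Mul(-8, Pow(Add(16, 20), -1)) = Mul(-8, Pow(36, -1)) = Mul(-8, Rational(1, 36)) = Rational(-2, 9) ≈ -0.22222)
Function('W')(Q, b) = Add(-5, Pow(Q, 2)) (Function('W')(Q, b) = Add(-5, Mul(Q, Q)) = Add(-5, Pow(Q, 2)))
Function('I')(r) = Mul(Pow(2, Rational(1, 2)), Pow(r, Rational(1, 2))) (Function('I')(r) = Pow(Mul(2, r), Rational(1, 2)) = Mul(Pow(2, Rational(1, 2)), Pow(r, Rational(1, 2))))
Function('P')(R) = 19
Add(Function('I')(-122), Mul(-1, Function('P')(Function('W')(Function('z')(0, 2), 1)))) = Add(Mul(Pow(2, Rational(1, 2)), Pow(-122, Rational(1, 2))), Mul(-1, 19)) = Add(Mul(Pow(2, Rational(1, 2)), Mul(I, Pow(122, Rational(1, 2)))), -19) = Add(Mul(2, I, Pow(61, Rational(1, 2))), -19) = Add(-19, Mul(2, I, Pow(61, Rational(1, 2))))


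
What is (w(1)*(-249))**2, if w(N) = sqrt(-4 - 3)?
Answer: -434007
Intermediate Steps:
w(N) = I*sqrt(7) (w(N) = sqrt(-7) = I*sqrt(7))
(w(1)*(-249))**2 = ((I*sqrt(7))*(-249))**2 = (-249*I*sqrt(7))**2 = -434007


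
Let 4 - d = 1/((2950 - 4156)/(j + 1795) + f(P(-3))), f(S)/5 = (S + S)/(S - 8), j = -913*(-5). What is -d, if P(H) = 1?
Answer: -55448/12007 ≈ -4.6180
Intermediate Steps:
j = 4565
f(S) = 10*S/(-8 + S) (f(S) = 5*((S + S)/(S - 8)) = 5*((2*S)/(-8 + S)) = 5*(2*S/(-8 + S)) = 10*S/(-8 + S))
d = 55448/12007 (d = 4 - 1/((2950 - 4156)/(4565 + 1795) + 10*1/(-8 + 1)) = 4 - 1/(-1206/6360 + 10*1/(-7)) = 4 - 1/(-1206*1/6360 + 10*1*(-⅐)) = 4 - 1/(-201/1060 - 10/7) = 4 - 1/(-12007/7420) = 4 - 1*(-7420/12007) = 4 + 7420/12007 = 55448/12007 ≈ 4.6180)
-d = -1*55448/12007 = -55448/12007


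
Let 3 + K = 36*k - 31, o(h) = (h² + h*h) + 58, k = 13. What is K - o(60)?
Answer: -6824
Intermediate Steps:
o(h) = 58 + 2*h² (o(h) = (h² + h²) + 58 = 2*h² + 58 = 58 + 2*h²)
K = 434 (K = -3 + (36*13 - 31) = -3 + (468 - 31) = -3 + 437 = 434)
K - o(60) = 434 - (58 + 2*60²) = 434 - (58 + 2*3600) = 434 - (58 + 7200) = 434 - 1*7258 = 434 - 7258 = -6824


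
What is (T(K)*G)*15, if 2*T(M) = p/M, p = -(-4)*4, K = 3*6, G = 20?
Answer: 400/3 ≈ 133.33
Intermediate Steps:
K = 18
p = 16 (p = -1*(-16) = 16)
T(M) = 8/M (T(M) = (16/M)/2 = 8/M)
(T(K)*G)*15 = ((8/18)*20)*15 = ((8*(1/18))*20)*15 = ((4/9)*20)*15 = (80/9)*15 = 400/3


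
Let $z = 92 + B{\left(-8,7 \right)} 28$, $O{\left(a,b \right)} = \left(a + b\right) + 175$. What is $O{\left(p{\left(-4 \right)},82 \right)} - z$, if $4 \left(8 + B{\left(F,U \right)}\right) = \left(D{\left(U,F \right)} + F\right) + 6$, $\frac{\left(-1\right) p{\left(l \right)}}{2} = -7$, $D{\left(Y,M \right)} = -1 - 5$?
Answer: $459$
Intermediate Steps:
$D{\left(Y,M \right)} = -6$
$p{\left(l \right)} = 14$ ($p{\left(l \right)} = \left(-2\right) \left(-7\right) = 14$)
$O{\left(a,b \right)} = 175 + a + b$
$B{\left(F,U \right)} = -8 + \frac{F}{4}$ ($B{\left(F,U \right)} = -8 + \frac{\left(-6 + F\right) + 6}{4} = -8 + \frac{F}{4}$)
$z = -188$ ($z = 92 + \left(-8 + \frac{1}{4} \left(-8\right)\right) 28 = 92 + \left(-8 - 2\right) 28 = 92 - 280 = -188$)
$O{\left(p{\left(-4 \right)},82 \right)} - z = \left(175 + 14 + 82\right) - -188 = 271 + 188 = 459$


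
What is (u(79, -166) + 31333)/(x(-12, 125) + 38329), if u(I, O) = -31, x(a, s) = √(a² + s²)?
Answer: 199962393/244849412 - 5217*√15769/244849412 ≈ 0.81400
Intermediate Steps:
(u(79, -166) + 31333)/(x(-12, 125) + 38329) = (-31 + 31333)/(√((-12)² + 125²) + 38329) = 31302/(√(144 + 15625) + 38329) = 31302/(√15769 + 38329) = 31302/(38329 + √15769)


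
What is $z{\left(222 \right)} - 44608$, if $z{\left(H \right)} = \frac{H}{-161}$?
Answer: $- \frac{7182110}{161} \approx -44609.0$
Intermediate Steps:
$z{\left(H \right)} = - \frac{H}{161}$ ($z{\left(H \right)} = H \left(- \frac{1}{161}\right) = - \frac{H}{161}$)
$z{\left(222 \right)} - 44608 = \left(- \frac{1}{161}\right) 222 - 44608 = - \frac{222}{161} - 44608 = - \frac{7182110}{161}$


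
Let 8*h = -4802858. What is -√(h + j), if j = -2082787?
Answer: -I*√10732577/2 ≈ -1638.0*I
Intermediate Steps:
h = -2401429/4 (h = (⅛)*(-4802858) = -2401429/4 ≈ -6.0036e+5)
-√(h + j) = -√(-2401429/4 - 2082787) = -√(-10732577/4) = -I*√10732577/2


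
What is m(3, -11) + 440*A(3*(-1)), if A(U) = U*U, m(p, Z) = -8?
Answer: 3952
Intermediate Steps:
A(U) = U**2
m(3, -11) + 440*A(3*(-1)) = -8 + 440*(3*(-1))**2 = -8 + 440*(-3)**2 = -8 + 440*9 = -8 + 3960 = 3952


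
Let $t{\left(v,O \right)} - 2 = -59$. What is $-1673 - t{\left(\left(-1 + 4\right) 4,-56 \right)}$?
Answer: $-1616$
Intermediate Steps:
$t{\left(v,O \right)} = -57$ ($t{\left(v,O \right)} = 2 - 59 = -57$)
$-1673 - t{\left(\left(-1 + 4\right) 4,-56 \right)} = -1673 - -57 = -1673 + 57 = -1616$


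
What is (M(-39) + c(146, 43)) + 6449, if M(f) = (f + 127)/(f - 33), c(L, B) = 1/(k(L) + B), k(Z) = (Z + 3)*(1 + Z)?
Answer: 1273526389/197514 ≈ 6447.8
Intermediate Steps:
k(Z) = (1 + Z)*(3 + Z) (k(Z) = (3 + Z)*(1 + Z) = (1 + Z)*(3 + Z))
c(L, B) = 1/(3 + B + L**2 + 4*L) (c(L, B) = 1/((3 + L**2 + 4*L) + B) = 1/(3 + B + L**2 + 4*L))
M(f) = (127 + f)/(-33 + f)
(M(-39) + c(146, 43)) + 6449 = ((127 - 39)/(-33 - 39) + 1/(3 + 43 + 146**2 + 4*146)) + 6449 = (88/(-72) + 1/(3 + 43 + 21316 + 584)) + 6449 = (-1/72*88 + 1/21946) + 6449 = (-11/9 + 1/21946) + 6449 = -241397/197514 + 6449 = 1273526389/197514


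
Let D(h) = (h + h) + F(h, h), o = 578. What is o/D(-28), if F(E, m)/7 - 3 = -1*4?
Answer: -578/63 ≈ -9.1746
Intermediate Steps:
F(E, m) = -7 (F(E, m) = 21 + 7*(-1*4) = 21 + 7*(-4) = 21 - 28 = -7)
D(h) = -7 + 2*h (D(h) = (h + h) - 7 = 2*h - 7 = -7 + 2*h)
o/D(-28) = 578/(-7 + 2*(-28)) = 578/(-7 - 56) = 578/(-63) = 578*(-1/63) = -578/63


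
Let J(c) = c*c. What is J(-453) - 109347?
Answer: 95862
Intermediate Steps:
J(c) = c²
J(-453) - 109347 = (-453)² - 109347 = 205209 - 109347 = 95862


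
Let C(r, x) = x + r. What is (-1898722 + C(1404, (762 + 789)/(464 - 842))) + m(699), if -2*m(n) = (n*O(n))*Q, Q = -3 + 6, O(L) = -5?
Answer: -119201015/63 ≈ -1.8921e+6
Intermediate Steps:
C(r, x) = r + x
Q = 3
m(n) = 15*n/2 (m(n) = -n*(-5)*3/2 = -(-5*n)*3/2 = -(-15)*n/2 = 15*n/2)
(-1898722 + C(1404, (762 + 789)/(464 - 842))) + m(699) = (-1898722 + (1404 + (762 + 789)/(464 - 842))) + (15/2)*699 = (-1898722 + (1404 + 1551/(-378))) + 10485/2 = (-1898722 + (1404 + 1551*(-1/378))) + 10485/2 = (-1898722 + (1404 - 517/126)) + 10485/2 = (-1898722 + 176387/126) + 10485/2 = -239062585/126 + 10485/2 = -119201015/63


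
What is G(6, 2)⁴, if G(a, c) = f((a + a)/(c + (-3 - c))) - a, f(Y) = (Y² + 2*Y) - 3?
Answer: 1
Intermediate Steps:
f(Y) = -3 + Y² + 2*Y
G(a, c) = -3 - 7*a/3 + 4*a²/9 (G(a, c) = (-3 + ((a + a)/(c + (-3 - c)))² + 2*((a + a)/(c + (-3 - c)))) - a = (-3 + ((2*a)/(-3))² + 2*((2*a)/(-3))) - a = (-3 + ((2*a)*(-⅓))² + 2*((2*a)*(-⅓))) - a = (-3 + (-2*a/3)² + 2*(-2*a/3)) - a = (-3 + 4*a²/9 - 4*a/3) - a = (-3 - 4*a/3 + 4*a²/9) - a = -3 - 7*a/3 + 4*a²/9)
G(6, 2)⁴ = (-3 - 7/3*6 + (4/9)*6²)⁴ = (-3 - 14 + (4/9)*36)⁴ = (-3 - 14 + 16)⁴ = (-1)⁴ = 1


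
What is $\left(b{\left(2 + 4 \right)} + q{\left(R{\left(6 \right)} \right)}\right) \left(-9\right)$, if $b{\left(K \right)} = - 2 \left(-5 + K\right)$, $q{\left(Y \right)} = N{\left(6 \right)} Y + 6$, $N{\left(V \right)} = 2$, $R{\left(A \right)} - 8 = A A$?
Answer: $-828$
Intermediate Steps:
$R{\left(A \right)} = 8 + A^{2}$ ($R{\left(A \right)} = 8 + A A = 8 + A^{2}$)
$q{\left(Y \right)} = 6 + 2 Y$ ($q{\left(Y \right)} = 2 Y + 6 = 6 + 2 Y$)
$b{\left(K \right)} = 10 - 2 K$
$\left(b{\left(2 + 4 \right)} + q{\left(R{\left(6 \right)} \right)}\right) \left(-9\right) = \left(\left(10 - 2 \left(2 + 4\right)\right) + \left(6 + 2 \left(8 + 6^{2}\right)\right)\right) \left(-9\right) = \left(\left(10 - 12\right) + \left(6 + 2 \left(8 + 36\right)\right)\right) \left(-9\right) = \left(\left(10 - 12\right) + \left(6 + 2 \cdot 44\right)\right) \left(-9\right) = \left(-2 + \left(6 + 88\right)\right) \left(-9\right) = \left(-2 + 94\right) \left(-9\right) = 92 \left(-9\right) = -828$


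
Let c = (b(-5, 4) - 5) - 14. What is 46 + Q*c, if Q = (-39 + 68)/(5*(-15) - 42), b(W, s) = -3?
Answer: 6020/117 ≈ 51.453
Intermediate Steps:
Q = -29/117 (Q = 29/(-75 - 42) = 29/(-117) = 29*(-1/117) = -29/117 ≈ -0.24786)
c = -22 (c = (-3 - 5) - 14 = -8 - 14 = -22)
46 + Q*c = 46 - 29/117*(-22) = 46 + 638/117 = 6020/117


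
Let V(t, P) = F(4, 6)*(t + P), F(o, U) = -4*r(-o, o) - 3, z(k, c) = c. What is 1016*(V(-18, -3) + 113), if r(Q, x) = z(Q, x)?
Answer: 520192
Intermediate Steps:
r(Q, x) = x
F(o, U) = -3 - 4*o (F(o, U) = -4*o - 3 = -3 - 4*o)
V(t, P) = -19*P - 19*t (V(t, P) = (-3 - 4*4)*(t + P) = (-3 - 16)*(P + t) = -19*(P + t) = -19*P - 19*t)
1016*(V(-18, -3) + 113) = 1016*((-19*(-3) - 19*(-18)) + 113) = 1016*((57 + 342) + 113) = 1016*(399 + 113) = 1016*512 = 520192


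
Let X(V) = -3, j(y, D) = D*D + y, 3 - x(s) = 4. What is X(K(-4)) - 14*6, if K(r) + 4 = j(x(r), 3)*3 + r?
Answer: -87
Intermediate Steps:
x(s) = -1 (x(s) = 3 - 1*4 = 3 - 4 = -1)
j(y, D) = y + D² (j(y, D) = D² + y = y + D²)
K(r) = 20 + r (K(r) = -4 + ((-1 + 3²)*3 + r) = -4 + ((-1 + 9)*3 + r) = -4 + (8*3 + r) = -4 + (24 + r) = 20 + r)
X(K(-4)) - 14*6 = -3 - 14*6 = -3 - 84 = -87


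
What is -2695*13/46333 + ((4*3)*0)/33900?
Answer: -5005/6619 ≈ -0.75616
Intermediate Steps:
-2695*13/46333 + ((4*3)*0)/33900 = -35035*1/46333 + (12*0)*(1/33900) = -5005/6619 + 0*(1/33900) = -5005/6619 + 0 = -5005/6619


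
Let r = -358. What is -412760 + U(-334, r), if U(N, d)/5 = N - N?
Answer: -412760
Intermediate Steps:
U(N, d) = 0 (U(N, d) = 5*(N - N) = 5*0 = 0)
-412760 + U(-334, r) = -412760 + 0 = -412760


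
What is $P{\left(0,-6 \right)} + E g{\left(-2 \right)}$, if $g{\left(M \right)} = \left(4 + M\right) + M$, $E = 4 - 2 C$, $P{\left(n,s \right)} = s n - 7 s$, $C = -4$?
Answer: $42$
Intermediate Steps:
$P{\left(n,s \right)} = - 7 s + n s$ ($P{\left(n,s \right)} = n s - 7 s = - 7 s + n s$)
$E = 12$ ($E = 4 - -8 = 4 + 8 = 12$)
$g{\left(M \right)} = 4 + 2 M$
$P{\left(0,-6 \right)} + E g{\left(-2 \right)} = - 6 \left(-7 + 0\right) + 12 \left(4 + 2 \left(-2\right)\right) = \left(-6\right) \left(-7\right) + 12 \left(4 - 4\right) = 42 + 12 \cdot 0 = 42 + 0 = 42$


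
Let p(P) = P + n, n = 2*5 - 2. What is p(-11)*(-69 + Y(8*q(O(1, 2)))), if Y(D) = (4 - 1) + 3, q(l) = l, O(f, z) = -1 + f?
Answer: 189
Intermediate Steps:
n = 8 (n = 10 - 2 = 8)
Y(D) = 6 (Y(D) = 3 + 3 = 6)
p(P) = 8 + P (p(P) = P + 8 = 8 + P)
p(-11)*(-69 + Y(8*q(O(1, 2)))) = (8 - 11)*(-69 + 6) = -3*(-63) = 189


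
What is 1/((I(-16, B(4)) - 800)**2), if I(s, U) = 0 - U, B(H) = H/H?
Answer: 1/641601 ≈ 1.5586e-6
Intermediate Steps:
B(H) = 1
I(s, U) = -U
1/((I(-16, B(4)) - 800)**2) = 1/((-1*1 - 800)**2) = 1/((-1 - 800)**2) = 1/((-801)**2) = 1/641601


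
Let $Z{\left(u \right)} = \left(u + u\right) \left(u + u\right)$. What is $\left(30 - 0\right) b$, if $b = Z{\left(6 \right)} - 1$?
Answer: $4290$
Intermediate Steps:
$Z{\left(u \right)} = 4 u^{2}$ ($Z{\left(u \right)} = 2 u 2 u = 4 u^{2}$)
$b = 143$ ($b = 4 \cdot 6^{2} - 1 = 4 \cdot 36 - 1 = 144 - 1 = 143$)
$\left(30 - 0\right) b = \left(30 - 0\right) 143 = \left(30 + 0\right) 143 = 30 \cdot 143 = 4290$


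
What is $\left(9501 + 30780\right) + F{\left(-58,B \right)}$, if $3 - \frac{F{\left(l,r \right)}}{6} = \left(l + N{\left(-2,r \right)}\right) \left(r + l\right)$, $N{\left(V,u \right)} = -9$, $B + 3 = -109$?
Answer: $-28041$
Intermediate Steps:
$B = -112$ ($B = -3 - 109 = -112$)
$F{\left(l,r \right)} = 18 - 6 \left(-9 + l\right) \left(l + r\right)$ ($F{\left(l,r \right)} = 18 - 6 \left(l - 9\right) \left(r + l\right) = 18 - 6 \left(-9 + l\right) \left(l + r\right)$)
$\left(9501 + 30780\right) + F{\left(-58,B \right)} = \left(9501 + 30780\right) + \left(18 - 6 \left(-58\right)^{2} + 54 \left(-58\right) + 54 \left(-112\right) - \left(-348\right) \left(-112\right)\right) = 40281 - 68322 = -28041$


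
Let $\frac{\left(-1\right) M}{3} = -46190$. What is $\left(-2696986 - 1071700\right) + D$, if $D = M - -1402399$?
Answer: $-2227717$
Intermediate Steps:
$M = 138570$ ($M = \left(-3\right) \left(-46190\right) = 138570$)
$D = 1540969$ ($D = 138570 - -1402399 = 138570 + 1402399 = 1540969$)
$\left(-2696986 - 1071700\right) + D = \left(-2696986 - 1071700\right) + 1540969 = -3768686 + 1540969 = -2227717$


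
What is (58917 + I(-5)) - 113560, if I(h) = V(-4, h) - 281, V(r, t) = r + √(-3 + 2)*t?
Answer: -54928 - 5*I ≈ -54928.0 - 5.0*I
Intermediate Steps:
V(r, t) = r + I*t (V(r, t) = r + √(-1)*t = r + I*t)
I(h) = -285 + I*h (I(h) = (-4 + I*h) - 281 = -285 + I*h)
(58917 + I(-5)) - 113560 = (58917 + (-285 + I*(-5))) - 113560 = (58917 + (-285 - 5*I)) - 113560 = (58632 - 5*I) - 113560 = -54928 - 5*I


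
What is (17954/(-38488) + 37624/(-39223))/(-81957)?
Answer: 358713709/20620583688428 ≈ 1.7396e-5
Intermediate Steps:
(17954/(-38488) + 37624/(-39223))/(-81957) = (17954*(-1/38488) + 37624*(-1/39223))*(-1/81957) = (-8977/19244 - 37624/39223)*(-1/81957) = -1076141127/754807412*(-1/81957) = 358713709/20620583688428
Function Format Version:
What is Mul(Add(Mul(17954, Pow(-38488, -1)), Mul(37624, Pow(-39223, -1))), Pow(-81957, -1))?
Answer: Rational(358713709, 20620583688428) ≈ 1.7396e-5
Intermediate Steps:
Mul(Add(Mul(17954, Pow(-38488, -1)), Mul(37624, Pow(-39223, -1))), Pow(-81957, -1)) = Mul(Add(Mul(17954, Rational(-1, 38488)), Mul(37624, Rational(-1, 39223))), Rational(-1, 81957)) = Mul(Add(Rational(-8977, 19244), Rational(-37624, 39223)), Rational(-1, 81957)) = Mul(Rational(-1076141127, 754807412), Rational(-1, 81957)) = Rational(358713709, 20620583688428)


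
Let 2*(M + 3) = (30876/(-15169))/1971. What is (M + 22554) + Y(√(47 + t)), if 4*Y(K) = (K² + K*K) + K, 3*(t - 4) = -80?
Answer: 449730516877/19932066 + √219/12 ≈ 22564.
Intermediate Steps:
t = -68/3 (t = 4 + (⅓)*(-80) = 4 - 80/3 = -68/3 ≈ -22.667)
M = -29903245/9966033 (M = -3 + ((30876/(-15169))/1971)/2 = -3 + ((30876*(-1/15169))*(1/1971))/2 = -3 + (-30876/15169*1/1971)/2 = -3 + (½)*(-10292/9966033) = -3 - 5146/9966033 = -29903245/9966033 ≈ -3.0005)
Y(K) = K²/2 + K/4 (Y(K) = ((K² + K*K) + K)/4 = ((K² + K²) + K)/4 = (2*K² + K)/4 = (K + 2*K²)/4 = K²/2 + K/4)
(M + 22554) + Y(√(47 + t)) = (-29903245/9966033 + 22554) + √(47 - 68/3)*(1 + 2*√(47 - 68/3))/4 = 224744005037/9966033 + √(73/3)*(1 + 2*√(73/3))/4 = 224744005037/9966033 + (√219/3)*(1 + 2*(√219/3))/4 = 224744005037/9966033 + (√219/3)*(1 + 2*√219/3)/4 = 224744005037/9966033 + √219*(1 + 2*√219/3)/12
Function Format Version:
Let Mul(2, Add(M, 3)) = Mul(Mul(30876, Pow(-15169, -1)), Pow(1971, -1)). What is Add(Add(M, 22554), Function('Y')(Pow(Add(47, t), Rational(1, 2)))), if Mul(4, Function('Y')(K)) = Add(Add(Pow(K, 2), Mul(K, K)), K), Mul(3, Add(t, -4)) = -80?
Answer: Add(Rational(449730516877, 19932066), Mul(Rational(1, 12), Pow(219, Rational(1, 2)))) ≈ 22564.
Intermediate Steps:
t = Rational(-68, 3) (t = Add(4, Mul(Rational(1, 3), -80)) = Add(4, Rational(-80, 3)) = Rational(-68, 3) ≈ -22.667)
M = Rational(-29903245, 9966033) (M = Add(-3, Mul(Rational(1, 2), Mul(Mul(30876, Pow(-15169, -1)), Pow(1971, -1)))) = Add(-3, Mul(Rational(1, 2), Mul(Mul(30876, Rational(-1, 15169)), Rational(1, 1971)))) = Add(-3, Mul(Rational(1, 2), Mul(Rational(-30876, 15169), Rational(1, 1971)))) = Add(-3, Mul(Rational(1, 2), Rational(-10292, 9966033))) = Add(-3, Rational(-5146, 9966033)) = Rational(-29903245, 9966033) ≈ -3.0005)
Function('Y')(K) = Add(Mul(Rational(1, 2), Pow(K, 2)), Mul(Rational(1, 4), K)) (Function('Y')(K) = Mul(Rational(1, 4), Add(Add(Pow(K, 2), Mul(K, K)), K)) = Mul(Rational(1, 4), Add(Add(Pow(K, 2), Pow(K, 2)), K)) = Mul(Rational(1, 4), Add(Mul(2, Pow(K, 2)), K)) = Mul(Rational(1, 4), Add(K, Mul(2, Pow(K, 2)))) = Add(Mul(Rational(1, 2), Pow(K, 2)), Mul(Rational(1, 4), K)))
Add(Add(M, 22554), Function('Y')(Pow(Add(47, t), Rational(1, 2)))) = Add(Add(Rational(-29903245, 9966033), 22554), Mul(Rational(1, 4), Pow(Add(47, Rational(-68, 3)), Rational(1, 2)), Add(1, Mul(2, Pow(Add(47, Rational(-68, 3)), Rational(1, 2)))))) = Add(Rational(224744005037, 9966033), Mul(Rational(1, 4), Pow(Rational(73, 3), Rational(1, 2)), Add(1, Mul(2, Pow(Rational(73, 3), Rational(1, 2)))))) = Add(Rational(224744005037, 9966033), Mul(Rational(1, 4), Mul(Rational(1, 3), Pow(219, Rational(1, 2))), Add(1, Mul(2, Mul(Rational(1, 3), Pow(219, Rational(1, 2))))))) = Add(Rational(224744005037, 9966033), Mul(Rational(1, 4), Mul(Rational(1, 3), Pow(219, Rational(1, 2))), Add(1, Mul(Rational(2, 3), Pow(219, Rational(1, 2)))))) = Add(Rational(224744005037, 9966033), Mul(Rational(1, 12), Pow(219, Rational(1, 2)), Add(1, Mul(Rational(2, 3), Pow(219, Rational(1, 2))))))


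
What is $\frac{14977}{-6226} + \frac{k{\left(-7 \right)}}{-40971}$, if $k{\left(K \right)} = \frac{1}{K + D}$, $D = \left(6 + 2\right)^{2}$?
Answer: $- \frac{34976498245}{14539870422} \approx -2.4056$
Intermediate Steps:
$D = 64$ ($D = 8^{2} = 64$)
$k{\left(K \right)} = \frac{1}{64 + K}$ ($k{\left(K \right)} = \frac{1}{K + 64} = \frac{1}{64 + K}$)
$\frac{14977}{-6226} + \frac{k{\left(-7 \right)}}{-40971} = \frac{14977}{-6226} + \frac{1}{\left(64 - 7\right) \left(-40971\right)} = 14977 \left(- \frac{1}{6226}\right) + \frac{1}{57} \left(- \frac{1}{40971}\right) = - \frac{14977}{6226} + \frac{1}{57} \left(- \frac{1}{40971}\right) = - \frac{14977}{6226} - \frac{1}{2335347} = - \frac{34976498245}{14539870422}$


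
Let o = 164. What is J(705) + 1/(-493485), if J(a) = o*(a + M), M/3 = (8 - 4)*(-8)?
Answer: 49287307859/493485 ≈ 99876.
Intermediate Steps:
M = -96 (M = 3*((8 - 4)*(-8)) = 3*(4*(-8)) = 3*(-32) = -96)
J(a) = -15744 + 164*a (J(a) = 164*(a - 96) = 164*(-96 + a) = -15744 + 164*a)
J(705) + 1/(-493485) = (-15744 + 164*705) + 1/(-493485) = (-15744 + 115620) - 1/493485 = 99876 - 1/493485 = 49287307859/493485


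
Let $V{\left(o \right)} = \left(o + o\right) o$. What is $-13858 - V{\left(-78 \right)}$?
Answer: $-26026$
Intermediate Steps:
$V{\left(o \right)} = 2 o^{2}$ ($V{\left(o \right)} = 2 o o = 2 o^{2}$)
$-13858 - V{\left(-78 \right)} = -13858 - 2 \left(-78\right)^{2} = -13858 - 2 \cdot 6084 = -13858 - 12168 = -26026$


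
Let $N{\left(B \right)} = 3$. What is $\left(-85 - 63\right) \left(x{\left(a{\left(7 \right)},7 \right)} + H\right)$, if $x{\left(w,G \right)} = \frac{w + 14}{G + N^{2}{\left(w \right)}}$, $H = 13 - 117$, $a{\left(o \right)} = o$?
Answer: $\frac{60791}{4} \approx 15198.0$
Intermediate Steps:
$H = -104$ ($H = 13 - 117 = -104$)
$x{\left(w,G \right)} = \frac{14 + w}{9 + G}$ ($x{\left(w,G \right)} = \frac{w + 14}{G + 3^{2}} = \frac{14 + w}{G + 9} = \frac{14 + w}{9 + G}$)
$\left(-85 - 63\right) \left(x{\left(a{\left(7 \right)},7 \right)} + H\right) = \left(-85 - 63\right) \left(\frac{14 + 7}{9 + 7} - 104\right) = - 148 \left(\frac{1}{16} \cdot 21 - 104\right) = - 148 \left(\frac{21}{16} - 104\right) = \left(-148\right) \left(- \frac{1643}{16}\right) = \frac{60791}{4}$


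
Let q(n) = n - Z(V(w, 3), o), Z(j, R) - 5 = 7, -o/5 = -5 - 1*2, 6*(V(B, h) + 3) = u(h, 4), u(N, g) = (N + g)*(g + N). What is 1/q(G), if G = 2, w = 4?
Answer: -⅒ ≈ -0.10000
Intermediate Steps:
u(N, g) = (N + g)² (u(N, g) = (N + g)*(N + g) = (N + g)²)
V(B, h) = -3 + (4 + h)²/6 (V(B, h) = -3 + (h + 4)²/6 = -3 + (4 + h)²/6)
o = 35 (o = -5*(-5 - 1*2) = -5*(-5 - 2) = -5*(-7) = 35)
Z(j, R) = 12 (Z(j, R) = 5 + 7 = 12)
q(n) = -12 + n (q(n) = n - 1*12 = n - 12 = -12 + n)
1/q(G) = 1/(-12 + 2) = 1/(-10) = -⅒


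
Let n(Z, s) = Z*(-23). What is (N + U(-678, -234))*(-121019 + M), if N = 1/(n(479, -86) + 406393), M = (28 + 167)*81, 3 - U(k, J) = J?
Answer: -1232490198289/49422 ≈ -2.4938e+7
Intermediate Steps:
n(Z, s) = -23*Z
U(k, J) = 3 - J
M = 15795 (M = 195*81 = 15795)
N = 1/395376 (N = 1/(-23*479 + 406393) = 1/(-11017 + 406393) = 1/395376 ≈ 2.5292e-6)
(N + U(-678, -234))*(-121019 + M) = (1/395376 + (3 - 1*(-234)))*(-121019 + 15795) = (1/395376 + (3 + 234))*(-105224) = (1/395376 + 237)*(-105224) = (93704113/395376)*(-105224) = -1232490198289/49422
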